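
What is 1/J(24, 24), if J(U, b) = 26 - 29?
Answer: -⅓ ≈ -0.33333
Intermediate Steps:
J(U, b) = -3
1/J(24, 24) = 1/(-3) = -⅓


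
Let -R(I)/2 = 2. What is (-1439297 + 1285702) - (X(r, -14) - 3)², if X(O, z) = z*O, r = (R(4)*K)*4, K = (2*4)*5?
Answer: -80381444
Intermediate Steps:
K = 40 (K = 8*5 = 40)
R(I) = -4 (R(I) = -2*2 = -4)
r = -640 (r = -4*40*4 = -160*4 = -640)
X(O, z) = O*z
(-1439297 + 1285702) - (X(r, -14) - 3)² = (-1439297 + 1285702) - (-640*(-14) - 3)² = -153595 - (8960 - 3)² = -153595 - 1*8957² = -153595 - 1*80227849 = -153595 - 80227849 = -80381444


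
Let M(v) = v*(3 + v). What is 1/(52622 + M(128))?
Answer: 1/69390 ≈ 1.4411e-5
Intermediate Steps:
1/(52622 + M(128)) = 1/(52622 + 128*(3 + 128)) = 1/(52622 + 128*131) = 1/(52622 + 16768) = 1/69390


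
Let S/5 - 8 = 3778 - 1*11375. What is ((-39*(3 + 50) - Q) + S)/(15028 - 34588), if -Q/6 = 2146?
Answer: 3392/2445 ≈ 1.3873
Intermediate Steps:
Q = -12876 (Q = -6*2146 = -12876)
S = -37945 (S = 40 + 5*(3778 - 1*11375) = 40 + 5*(3778 - 11375) = 40 + 5*(-7597) = 40 - 37985 = -37945)
((-39*(3 + 50) - Q) + S)/(15028 - 34588) = ((-39*(3 + 50) - 1*(-12876)) - 37945)/(15028 - 34588) = ((-39*53 + 12876) - 37945)/(-19560) = ((-2067 + 12876) - 37945)*(-1/19560) = (10809 - 37945)*(-1/19560) = -27136*(-1/19560) = 3392/2445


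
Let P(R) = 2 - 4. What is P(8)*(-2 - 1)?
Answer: 6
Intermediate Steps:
P(R) = -2
P(8)*(-2 - 1) = -2*(-2 - 1) = -2*(-3) = 6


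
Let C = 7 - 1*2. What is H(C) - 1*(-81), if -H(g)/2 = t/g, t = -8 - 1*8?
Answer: 437/5 ≈ 87.400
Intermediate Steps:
t = -16 (t = -8 - 8 = -16)
C = 5 (C = 7 - 2 = 5)
H(g) = 32/g (H(g) = -(-32)/g = 32/g)
H(C) - 1*(-81) = 32/5 - 1*(-81) = 32*(⅕) + 81 = 32/5 + 81 = 437/5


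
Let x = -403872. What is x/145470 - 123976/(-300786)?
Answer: -8620354556/3646278285 ≈ -2.3642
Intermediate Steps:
x/145470 - 123976/(-300786) = -403872/145470 - 123976/(-300786) = -403872*1/145470 - 123976*(-1/300786) = -67312/24245 + 61988/150393 = -8620354556/3646278285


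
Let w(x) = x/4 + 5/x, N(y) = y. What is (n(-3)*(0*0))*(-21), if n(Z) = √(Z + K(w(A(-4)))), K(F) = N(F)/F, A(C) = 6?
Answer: 0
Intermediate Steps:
w(x) = 5/x + x/4 (w(x) = x*(¼) + 5/x = x/4 + 5/x = 5/x + x/4)
K(F) = 1 (K(F) = F/F = 1)
n(Z) = √(1 + Z) (n(Z) = √(Z + 1) = √(1 + Z))
(n(-3)*(0*0))*(-21) = (√(1 - 3)*(0*0))*(-21) = (√(-2)*0)*(-21) = ((I*√2)*0)*(-21) = 0*(-21) = 0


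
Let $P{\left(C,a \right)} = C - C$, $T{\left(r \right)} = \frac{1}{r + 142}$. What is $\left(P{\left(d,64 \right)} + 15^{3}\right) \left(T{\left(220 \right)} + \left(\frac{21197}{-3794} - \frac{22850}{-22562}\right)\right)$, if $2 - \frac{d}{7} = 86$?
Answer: $- \frac{59761496435625}{3873410317} \approx -15429.0$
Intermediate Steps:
$d = -588$ ($d = 14 - 602 = -588$)
$T{\left(r \right)} = \frac{1}{142 + r}$
$P{\left(C,a \right)} = 0$
$\left(P{\left(d,64 \right)} + 15^{3}\right) \left(T{\left(220 \right)} + \left(\frac{21197}{-3794} - \frac{22850}{-22562}\right)\right) = \left(0 + 15^{3}\right) \left(\frac{1}{142 + 220} + \left(\frac{21197}{-3794} - \frac{22850}{-22562}\right)\right) = \left(0 + 3375\right) \left(\frac{1}{362} + \left(21197 \left(- \frac{1}{3794}\right) - - \frac{11425}{11281}\right)\right) = 3375 \left(\frac{1}{362} + \left(- \frac{21197}{3794} + \frac{11425}{11281}\right)\right) = 3375 \left(\frac{1}{362} - \frac{195776907}{42800114}\right) = 3375 \left(- \frac{17707110055}{3873410317}\right) = - \frac{59761496435625}{3873410317}$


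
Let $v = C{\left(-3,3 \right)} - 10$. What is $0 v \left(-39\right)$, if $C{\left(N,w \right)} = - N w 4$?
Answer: $0$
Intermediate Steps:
$C{\left(N,w \right)} = - 4 N w$ ($C{\left(N,w \right)} = - N w 4 = - 4 N w$)
$v = 26$ ($v = \left(-4\right) \left(-3\right) 3 - 10 = 36 - 10 = 26$)
$0 v \left(-39\right) = 0 \cdot 26 \left(-39\right) = 0 \left(-39\right) = 0$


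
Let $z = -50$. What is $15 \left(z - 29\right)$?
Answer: $-1185$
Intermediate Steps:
$15 \left(z - 29\right) = 15 \left(-50 - 29\right) = 15 \left(-79\right) = -1185$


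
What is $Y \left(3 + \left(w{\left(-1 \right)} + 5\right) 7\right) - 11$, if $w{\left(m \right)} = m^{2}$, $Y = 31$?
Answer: $1384$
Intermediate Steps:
$Y \left(3 + \left(w{\left(-1 \right)} + 5\right) 7\right) - 11 = 31 \left(3 + \left(\left(-1\right)^{2} + 5\right) 7\right) - 11 = 31 \left(3 + \left(1 + 5\right) 7\right) - 11 = 31 \left(3 + 6 \cdot 7\right) - 11 = 31 \left(3 + 42\right) - 11 = 31 \cdot 45 - 11 = 1395 - 11 = 1384$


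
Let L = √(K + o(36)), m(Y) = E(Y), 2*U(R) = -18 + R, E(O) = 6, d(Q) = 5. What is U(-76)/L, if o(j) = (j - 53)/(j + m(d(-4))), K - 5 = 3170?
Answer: -47*√5599986/133333 ≈ -0.83417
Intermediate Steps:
K = 3175 (K = 5 + 3170 = 3175)
U(R) = -9 + R/2 (U(R) = (-18 + R)/2 = -9 + R/2)
m(Y) = 6
o(j) = (-53 + j)/(6 + j) (o(j) = (j - 53)/(j + 6) = (-53 + j)/(6 + j))
L = √5599986/42 (L = √(3175 + (-53 + 36)/(6 + 36)) = √(3175 - 17/42) = √(133333/42) = √5599986/42 ≈ 56.344)
U(-76)/L = (-9 + (½)*(-76))/((√5599986/42)) = (-9 - 38)*(√5599986/133333) = -47*√5599986/133333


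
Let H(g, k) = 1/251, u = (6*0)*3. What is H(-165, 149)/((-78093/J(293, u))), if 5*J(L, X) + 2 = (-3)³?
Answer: 29/98006715 ≈ 2.9590e-7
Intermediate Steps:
u = 0 (u = 0*3 = 0)
H(g, k) = 1/251
J(L, X) = -29/5 (J(L, X) = -⅖ + (⅕)*(-3)³ = -⅖ + (⅕)*(-27) = -⅖ - 27/5 = -29/5)
H(-165, 149)/((-78093/J(293, u))) = 1/(251*((-78093/(-29/5)))) = 1/(251*((-78093*(-5/29)))) = 1/(251*(390465/29)) = (1/251)*(29/390465) = 29/98006715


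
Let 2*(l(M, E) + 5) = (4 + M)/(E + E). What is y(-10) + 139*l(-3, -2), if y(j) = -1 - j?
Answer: -5627/8 ≈ -703.38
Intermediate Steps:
l(M, E) = -5 + (4 + M)/(4*E) (l(M, E) = -5 + ((4 + M)/(E + E))/2 = -5 + ((4 + M)/((2*E)))/2 = -5 + ((4 + M)*(1/(2*E)))/2 = -5 + ((4 + M)/(2*E))/2 = -5 + (4 + M)/(4*E))
y(-10) + 139*l(-3, -2) = (-1 - 1*(-10)) + 139*((¼)*(4 - 3 - 20*(-2))/(-2)) = (-1 + 10) + 139*((¼)*(-½)*(4 - 3 + 40)) = 9 + 139*((¼)*(-½)*41) = 9 + 139*(-41/8) = 9 - 5699/8 = -5627/8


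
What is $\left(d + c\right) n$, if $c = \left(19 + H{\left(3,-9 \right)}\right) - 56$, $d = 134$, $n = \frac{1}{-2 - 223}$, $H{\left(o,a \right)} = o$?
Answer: $- \frac{4}{9} \approx -0.44444$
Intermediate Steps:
$n = - \frac{1}{225}$ ($n = \frac{1}{-225} = - \frac{1}{225} \approx -0.0044444$)
$c = -34$ ($c = \left(19 + 3\right) - 56 = 22 - 56 = -34$)
$\left(d + c\right) n = \left(134 - 34\right) \left(- \frac{1}{225}\right) = 100 \left(- \frac{1}{225}\right) = - \frac{4}{9}$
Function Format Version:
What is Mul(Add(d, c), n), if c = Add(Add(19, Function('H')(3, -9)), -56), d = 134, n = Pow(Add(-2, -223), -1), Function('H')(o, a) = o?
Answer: Rational(-4, 9) ≈ -0.44444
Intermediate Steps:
n = Rational(-1, 225) (n = Pow(-225, -1) = Rational(-1, 225) ≈ -0.0044444)
c = -34 (c = Add(Add(19, 3), -56) = Add(22, -56) = -34)
Mul(Add(d, c), n) = Mul(Add(134, -34), Rational(-1, 225)) = Mul(100, Rational(-1, 225)) = Rational(-4, 9)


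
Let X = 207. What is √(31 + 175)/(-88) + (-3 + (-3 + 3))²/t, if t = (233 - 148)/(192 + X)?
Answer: 3591/85 - √206/88 ≈ 42.084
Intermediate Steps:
t = 85/399 (t = (233 - 148)/(192 + 207) = 85/399 ≈ 0.21303)
√(31 + 175)/(-88) + (-3 + (-3 + 3))²/t = √(31 + 175)/(-88) + (-3 + (-3 + 3))²/(85/399) = √206*(-1/88) + (-3 + 0)²*(399/85) = -√206/88 + (-3)²*(399/85) = -√206/88 + 9*(399/85) = -√206/88 + 3591/85 = 3591/85 - √206/88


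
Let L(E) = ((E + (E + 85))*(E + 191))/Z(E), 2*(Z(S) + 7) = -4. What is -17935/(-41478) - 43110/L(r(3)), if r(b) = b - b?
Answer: 3276844789/134679066 ≈ 24.331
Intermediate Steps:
Z(S) = -9 (Z(S) = -7 + (1/2)*(-4) = -7 - 2 = -9)
r(b) = 0
L(E) = -(85 + 2*E)*(191 + E)/9 (L(E) = ((E + (E + 85))*(E + 191))/(-9) = ((E + (85 + E))*(191 + E))*(-1/9) = ((85 + 2*E)*(191 + E))*(-1/9) = -(85 + 2*E)*(191 + E)/9)
-17935/(-41478) - 43110/L(r(3)) = -17935/(-41478) - 43110/(-16235/9 - 467/9*0 - 2/9*0**2) = -17935*(-1/41478) - 43110/(-16235/9 + 0 - 2/9*0) = 17935/41478 - 43110/(-16235/9 + 0 + 0) = 17935/41478 - 43110/(-16235/9) = 17935/41478 - 43110*(-9/16235) = 17935/41478 + 77598/3247 = 3276844789/134679066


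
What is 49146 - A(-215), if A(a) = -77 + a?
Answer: 49438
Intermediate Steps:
49146 - A(-215) = 49146 - (-77 - 215) = 49146 - 1*(-292) = 49146 + 292 = 49438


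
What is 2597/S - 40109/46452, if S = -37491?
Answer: -180484707/193503548 ≈ -0.93272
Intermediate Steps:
2597/S - 40109/46452 = 2597/(-37491) - 40109/46452 = 2597*(-1/37491) - 40109*1/46452 = -2597/37491 - 40109/46452 = -180484707/193503548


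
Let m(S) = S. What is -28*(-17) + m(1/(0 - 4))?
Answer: 1903/4 ≈ 475.75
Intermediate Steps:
-28*(-17) + m(1/(0 - 4)) = -28*(-17) + 1/(0 - 4) = 476 + 1/(-4) = 476 - ¼ = 1903/4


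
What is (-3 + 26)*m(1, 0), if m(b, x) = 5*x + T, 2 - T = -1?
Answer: 69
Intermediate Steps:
T = 3 (T = 2 - 1*(-1) = 2 + 1 = 3)
m(b, x) = 3 + 5*x (m(b, x) = 5*x + 3 = 3 + 5*x)
(-3 + 26)*m(1, 0) = (-3 + 26)*(3 + 5*0) = 23*(3 + 0) = 23*3 = 69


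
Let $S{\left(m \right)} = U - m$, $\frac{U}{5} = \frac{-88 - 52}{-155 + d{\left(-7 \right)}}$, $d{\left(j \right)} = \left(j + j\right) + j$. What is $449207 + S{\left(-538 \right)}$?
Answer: $\frac{19788955}{44} \approx 4.4975 \cdot 10^{5}$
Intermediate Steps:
$d{\left(j \right)} = 3 j$ ($d{\left(j \right)} = 2 j + j = 3 j$)
$U = \frac{175}{44}$ ($U = 5 \frac{-88 - 52}{-155 + 3 \left(-7\right)} = 5 \left(- \frac{140}{-155 - 21}\right) = 5 \left(- \frac{140}{-176}\right) = 5 \left(\left(-140\right) \left(- \frac{1}{176}\right)\right) = 5 \cdot \frac{35}{44} = \frac{175}{44} \approx 3.9773$)
$S{\left(m \right)} = \frac{175}{44} - m$
$449207 + S{\left(-538 \right)} = 449207 + \left(\frac{175}{44} - -538\right) = 449207 + \left(\frac{175}{44} + 538\right) = 449207 + \frac{23847}{44} = \frac{19788955}{44}$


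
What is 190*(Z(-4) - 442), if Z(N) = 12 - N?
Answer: -80940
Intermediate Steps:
190*(Z(-4) - 442) = 190*((12 - 1*(-4)) - 442) = 190*((12 + 4) - 442) = 190*(16 - 442) = 190*(-426) = -80940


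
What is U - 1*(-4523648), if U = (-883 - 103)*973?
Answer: 3564270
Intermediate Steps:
U = -959378 (U = -986*973 = -959378)
U - 1*(-4523648) = -959378 - 1*(-4523648) = -959378 + 4523648 = 3564270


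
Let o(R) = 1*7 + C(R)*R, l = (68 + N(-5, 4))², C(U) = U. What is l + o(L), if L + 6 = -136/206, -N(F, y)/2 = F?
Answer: 65090015/10609 ≈ 6135.4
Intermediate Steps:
N(F, y) = -2*F
L = -686/103 (L = -6 - 136/206 = -6 - 136*1/206 = -6 - 68/103 = -686/103 ≈ -6.6602)
l = 6084 (l = (68 - 2*(-5))² = (68 + 10)² = 78² = 6084)
o(R) = 7 + R² (o(R) = 1*7 + R*R = 7 + R²)
l + o(L) = 6084 + (7 + (-686/103)²) = 6084 + (7 + 470596/10609) = 6084 + 544859/10609 = 65090015/10609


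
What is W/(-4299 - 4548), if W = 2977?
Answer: -2977/8847 ≈ -0.33650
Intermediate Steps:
W/(-4299 - 4548) = 2977/(-4299 - 4548) = 2977/(-8847) = 2977*(-1/8847) = -2977/8847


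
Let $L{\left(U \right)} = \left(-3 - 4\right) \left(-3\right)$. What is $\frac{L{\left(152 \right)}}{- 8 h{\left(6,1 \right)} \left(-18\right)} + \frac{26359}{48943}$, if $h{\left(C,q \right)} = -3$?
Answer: $\frac{3453095}{7047792} \approx 0.48995$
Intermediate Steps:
$L{\left(U \right)} = 21$ ($L{\left(U \right)} = \left(-7\right) \left(-3\right) = 21$)
$\frac{L{\left(152 \right)}}{- 8 h{\left(6,1 \right)} \left(-18\right)} + \frac{26359}{48943} = \frac{21}{\left(-8\right) \left(-3\right) \left(-18\right)} + \frac{26359}{48943} = \frac{21}{24 \left(-18\right)} + 26359 \cdot \frac{1}{48943} = \frac{21}{-432} + \frac{26359}{48943} = 21 \left(- \frac{1}{432}\right) + \frac{26359}{48943} = - \frac{7}{144} + \frac{26359}{48943} = \frac{3453095}{7047792}$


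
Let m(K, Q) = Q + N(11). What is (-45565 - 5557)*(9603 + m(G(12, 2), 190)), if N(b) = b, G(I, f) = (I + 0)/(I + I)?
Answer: -501200088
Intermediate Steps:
G(I, f) = 1/2 (G(I, f) = I/((2*I)) = I*(1/(2*I)) = 1/2)
m(K, Q) = 11 + Q (m(K, Q) = Q + 11 = 11 + Q)
(-45565 - 5557)*(9603 + m(G(12, 2), 190)) = (-45565 - 5557)*(9603 + (11 + 190)) = -51122*(9603 + 201) = -51122*9804 = -501200088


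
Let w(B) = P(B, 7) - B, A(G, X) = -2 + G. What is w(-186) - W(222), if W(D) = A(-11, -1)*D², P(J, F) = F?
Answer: 640885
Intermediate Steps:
w(B) = 7 - B
W(D) = -13*D² (W(D) = (-2 - 11)*D² = -13*D²)
w(-186) - W(222) = (7 - 1*(-186)) - (-13)*222² = (7 + 186) - (-13)*49284 = 193 - 1*(-640692) = 193 + 640692 = 640885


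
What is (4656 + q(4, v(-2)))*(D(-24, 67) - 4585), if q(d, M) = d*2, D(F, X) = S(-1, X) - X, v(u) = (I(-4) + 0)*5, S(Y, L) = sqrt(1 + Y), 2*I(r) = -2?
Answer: -21696928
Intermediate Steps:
I(r) = -1 (I(r) = (1/2)*(-2) = -1)
v(u) = -5 (v(u) = (-1 + 0)*5 = -1*5 = -5)
D(F, X) = -X (D(F, X) = sqrt(1 - 1) - X = sqrt(0) - X = 0 - X = -X)
q(d, M) = 2*d
(4656 + q(4, v(-2)))*(D(-24, 67) - 4585) = (4656 + 2*4)*(-1*67 - 4585) = (4656 + 8)*(-67 - 4585) = 4664*(-4652) = -21696928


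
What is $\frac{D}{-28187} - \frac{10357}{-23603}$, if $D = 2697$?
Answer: $\frac{228275468}{665297761} \approx 0.34312$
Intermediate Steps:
$\frac{D}{-28187} - \frac{10357}{-23603} = \frac{2697}{-28187} - \frac{10357}{-23603} = 2697 \left(- \frac{1}{28187}\right) - - \frac{10357}{23603} = - \frac{2697}{28187} + \frac{10357}{23603} = \frac{228275468}{665297761}$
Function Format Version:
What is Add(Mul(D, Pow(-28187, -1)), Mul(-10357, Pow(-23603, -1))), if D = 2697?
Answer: Rational(228275468, 665297761) ≈ 0.34312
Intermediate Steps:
Add(Mul(D, Pow(-28187, -1)), Mul(-10357, Pow(-23603, -1))) = Add(Mul(2697, Pow(-28187, -1)), Mul(-10357, Pow(-23603, -1))) = Add(Mul(2697, Rational(-1, 28187)), Mul(-10357, Rational(-1, 23603))) = Add(Rational(-2697, 28187), Rational(10357, 23603)) = Rational(228275468, 665297761)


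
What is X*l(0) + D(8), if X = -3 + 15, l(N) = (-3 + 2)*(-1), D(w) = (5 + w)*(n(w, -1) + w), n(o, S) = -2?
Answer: 90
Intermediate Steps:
D(w) = (-2 + w)*(5 + w) (D(w) = (5 + w)*(-2 + w) = (-2 + w)*(5 + w))
l(N) = 1 (l(N) = -1*(-1) = 1)
X = 12
X*l(0) + D(8) = 12*1 + (-10 + 8**2 + 3*8) = 12 + (-10 + 64 + 24) = 12 + 78 = 90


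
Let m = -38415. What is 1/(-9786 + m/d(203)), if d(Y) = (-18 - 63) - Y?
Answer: -284/2740809 ≈ -0.00010362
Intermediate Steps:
d(Y) = -81 - Y
1/(-9786 + m/d(203)) = 1/(-9786 - 38415/(-81 - 1*203)) = 1/(-9786 - 38415/(-81 - 203)) = 1/(-9786 - 38415/(-284)) = 1/(-9786 - 38415*(-1/284)) = 1/(-9786 + 38415/284) = 1/(-2740809/284) = -284/2740809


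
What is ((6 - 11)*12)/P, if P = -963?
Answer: 20/321 ≈ 0.062305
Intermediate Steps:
((6 - 11)*12)/P = ((6 - 11)*12)/(-963) = -5*12*(-1/963) = -60*(-1/963) = 20/321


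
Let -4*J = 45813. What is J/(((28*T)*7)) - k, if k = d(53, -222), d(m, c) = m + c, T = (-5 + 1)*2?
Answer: 1105781/6272 ≈ 176.30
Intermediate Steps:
J = -45813/4 (J = -¼*45813 = -45813/4 ≈ -11453.)
T = -8 (T = -4*2 = -8)
d(m, c) = c + m
k = -169 (k = -222 + 53 = -169)
J/(((28*T)*7)) - k = -45813/(4*((28*(-8))*7)) - 1*(-169) = -45813/(4*((-224*7))) + 169 = -45813/4/(-1568) + 169 = -45813/4*(-1/1568) + 169 = 45813/6272 + 169 = 1105781/6272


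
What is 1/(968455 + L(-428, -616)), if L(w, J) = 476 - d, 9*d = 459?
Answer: 1/968880 ≈ 1.0321e-6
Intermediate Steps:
d = 51 (d = (1/9)*459 = 51)
L(w, J) = 425 (L(w, J) = 476 - 1*51 = 476 - 51 = 425)
1/(968455 + L(-428, -616)) = 1/(968455 + 425) = 1/968880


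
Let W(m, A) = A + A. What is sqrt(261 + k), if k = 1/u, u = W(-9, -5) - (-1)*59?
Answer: sqrt(12790)/7 ≈ 16.156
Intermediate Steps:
W(m, A) = 2*A
u = 49 (u = 2*(-5) - (-1)*59 = -10 - 1*(-59) = -10 + 59 = 49)
k = 1/49 ≈ 0.020408
sqrt(261 + k) = sqrt(261 + 1/49) = sqrt(12790/49) = sqrt(12790)/7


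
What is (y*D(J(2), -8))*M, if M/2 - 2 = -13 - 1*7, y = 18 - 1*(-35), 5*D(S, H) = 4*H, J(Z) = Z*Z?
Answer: 61056/5 ≈ 12211.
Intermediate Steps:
J(Z) = Z²
D(S, H) = 4*H/5 (D(S, H) = (4*H)/5 = 4*H/5)
y = 53 (y = 18 + 35 = 53)
M = -36 (M = 4 + 2*(-13 - 1*7) = 4 + 2*(-13 - 7) = 4 + 2*(-20) = 4 - 40 = -36)
(y*D(J(2), -8))*M = (53*((⅘)*(-8)))*(-36) = (53*(-32/5))*(-36) = -1696/5*(-36) = 61056/5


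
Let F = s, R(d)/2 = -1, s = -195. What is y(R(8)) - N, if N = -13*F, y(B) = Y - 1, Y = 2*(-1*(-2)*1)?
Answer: -2532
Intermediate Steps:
R(d) = -2 (R(d) = 2*(-1) = -2)
Y = 4 (Y = 2*(2*1) = 2*2 = 4)
F = -195
y(B) = 3 (y(B) = 4 - 1 = 3)
N = 2535 (N = -13*(-195) = 2535)
y(R(8)) - N = 3 - 1*2535 = 3 - 2535 = -2532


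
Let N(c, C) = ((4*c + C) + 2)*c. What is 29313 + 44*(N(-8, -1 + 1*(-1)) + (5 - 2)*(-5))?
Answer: 39917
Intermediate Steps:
N(c, C) = c*(2 + C + 4*c) (N(c, C) = ((C + 4*c) + 2)*c = (2 + C + 4*c)*c = c*(2 + C + 4*c))
29313 + 44*(N(-8, -1 + 1*(-1)) + (5 - 2)*(-5)) = 29313 + 44*(-8*(2 + (-1 + 1*(-1)) + 4*(-8)) + (5 - 2)*(-5)) = 29313 + 44*(-8*(2 + (-1 - 1) - 32) + 3*(-5)) = 29313 + 44*(-8*(2 - 2 - 32) - 15) = 29313 + 44*(-8*(-32) - 15) = 29313 + 44*(256 - 15) = 29313 + 44*241 = 29313 + 10604 = 39917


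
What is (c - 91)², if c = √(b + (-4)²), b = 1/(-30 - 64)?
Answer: 779917/94 - 273*√15698/47 ≈ 7569.2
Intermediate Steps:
b = -1/94 (b = 1/(-94) = -1/94 ≈ -0.010638)
c = 3*√15698/94 (c = √(-1/94 + (-4)²) = √(-1/94 + 16) = √(1503/94) = 3*√15698/94 ≈ 3.9987)
(c - 91)² = (3*√15698/94 - 91)² = (-91 + 3*√15698/94)²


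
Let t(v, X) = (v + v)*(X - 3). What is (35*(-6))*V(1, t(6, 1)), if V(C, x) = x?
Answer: 5040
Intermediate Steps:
t(v, X) = 2*v*(-3 + X) (t(v, X) = (2*v)*(-3 + X) = 2*v*(-3 + X))
(35*(-6))*V(1, t(6, 1)) = (35*(-6))*(2*6*(-3 + 1)) = -420*6*(-2) = -210*(-24) = 5040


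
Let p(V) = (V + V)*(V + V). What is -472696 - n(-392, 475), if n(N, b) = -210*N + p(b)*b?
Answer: -429242516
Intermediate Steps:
p(V) = 4*V² (p(V) = (2*V)*(2*V) = 4*V²)
n(N, b) = -210*N + 4*b³ (n(N, b) = -210*N + (4*b²)*b = -210*N + 4*b³)
-472696 - n(-392, 475) = -472696 - (-210*(-392) + 4*475³) = -472696 - (82320 + 4*107171875) = -472696 - (82320 + 428687500) = -472696 - 1*428769820 = -472696 - 428769820 = -429242516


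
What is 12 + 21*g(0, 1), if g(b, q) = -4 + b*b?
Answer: -72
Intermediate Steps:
g(b, q) = -4 + b**2
12 + 21*g(0, 1) = 12 + 21*(-4 + 0**2) = 12 + 21*(-4 + 0) = 12 + 21*(-4) = 12 - 84 = -72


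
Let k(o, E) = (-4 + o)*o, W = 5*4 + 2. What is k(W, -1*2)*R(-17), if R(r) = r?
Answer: -6732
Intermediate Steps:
W = 22 (W = 20 + 2 = 22)
k(o, E) = o*(-4 + o)
k(W, -1*2)*R(-17) = (22*(-4 + 22))*(-17) = (22*18)*(-17) = 396*(-17) = -6732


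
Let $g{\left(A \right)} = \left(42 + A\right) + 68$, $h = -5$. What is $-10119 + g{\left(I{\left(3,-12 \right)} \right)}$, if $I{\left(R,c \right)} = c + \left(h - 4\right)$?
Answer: $-10030$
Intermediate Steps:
$I{\left(R,c \right)} = -9 + c$ ($I{\left(R,c \right)} = c - 9 = -9 + c$)
$g{\left(A \right)} = 110 + A$
$-10119 + g{\left(I{\left(3,-12 \right)} \right)} = -10119 + \left(110 - 21\right) = -10119 + 89 = -10030$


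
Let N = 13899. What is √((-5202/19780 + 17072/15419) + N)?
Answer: √323232434216230082410/152493910 ≈ 117.90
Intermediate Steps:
√((-5202/19780 + 17072/15419) + N) = √((-5202/19780 + 17072/15419) + 13899) = √((-5202*1/19780 + 17072*(1/15419)) + 13899) = √((-2601/9890 + 17072/15419) + 13899) = √(128737261/152493910 + 13899) = √(2119641592351/152493910) = √323232434216230082410/152493910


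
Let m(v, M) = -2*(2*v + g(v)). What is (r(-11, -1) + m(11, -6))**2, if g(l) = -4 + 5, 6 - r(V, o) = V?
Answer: 841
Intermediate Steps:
r(V, o) = 6 - V
g(l) = 1
m(v, M) = -2 - 4*v (m(v, M) = -2*(2*v + 1) = -2*(1 + 2*v) = -2 - 4*v)
(r(-11, -1) + m(11, -6))**2 = ((6 - 1*(-11)) + (-2 - 4*11))**2 = ((6 + 11) + (-2 - 44))**2 = (17 - 46)**2 = (-29)**2 = 841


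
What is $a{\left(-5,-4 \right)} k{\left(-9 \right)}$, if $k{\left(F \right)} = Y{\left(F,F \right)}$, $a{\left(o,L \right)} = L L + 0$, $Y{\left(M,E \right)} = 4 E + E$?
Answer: $-720$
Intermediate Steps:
$Y{\left(M,E \right)} = 5 E$
$a{\left(o,L \right)} = L^{2}$ ($a{\left(o,L \right)} = L^{2} + 0 = L^{2}$)
$k{\left(F \right)} = 5 F$
$a{\left(-5,-4 \right)} k{\left(-9 \right)} = \left(-4\right)^{2} \cdot 5 \left(-9\right) = 16 \left(-45\right) = -720$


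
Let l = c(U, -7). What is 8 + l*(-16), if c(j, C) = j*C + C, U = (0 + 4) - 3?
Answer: 232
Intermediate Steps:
U = 1 (U = 4 - 3 = 1)
c(j, C) = C + C*j (c(j, C) = C*j + C = C + C*j)
l = -14 (l = -7*(1 + 1) = -7*2 = -14)
8 + l*(-16) = 8 - 14*(-16) = 8 + 224 = 232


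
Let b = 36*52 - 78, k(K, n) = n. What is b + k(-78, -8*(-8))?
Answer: 1858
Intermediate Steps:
b = 1794 (b = 1872 - 78 = 1794)
b + k(-78, -8*(-8)) = 1794 - 8*(-8) = 1794 + 64 = 1858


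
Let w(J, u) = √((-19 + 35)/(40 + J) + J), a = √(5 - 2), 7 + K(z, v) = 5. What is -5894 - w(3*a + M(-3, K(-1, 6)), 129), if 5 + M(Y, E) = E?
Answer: -5894 - I*√(564 - 234*√3)/(3*√(11 + √3)) ≈ -5894.0 - 1.1768*I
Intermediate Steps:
K(z, v) = -2 (K(z, v) = -7 + 5 = -2)
M(Y, E) = -5 + E
a = √3 ≈ 1.7320
w(J, u) = √(J + 16/(40 + J)) (w(J, u) = √(16/(40 + J) + J) = √(J + 16/(40 + J)))
-5894 - w(3*a + M(-3, K(-1, 6)), 129) = -5894 - √((16 + (3*√3 + (-5 - 2))*(40 + (3*√3 + (-5 - 2))))/(40 + (3*√3 + (-5 - 2)))) = -5894 - √((16 + (3*√3 - 7)*(40 + (3*√3 - 7)))/(40 + (3*√3 - 7))) = -5894 - √((16 + (-7 + 3*√3)*(40 + (-7 + 3*√3)))/(40 + (-7 + 3*√3))) = -5894 - √((16 + (-7 + 3*√3)*(33 + 3*√3))/(33 + 3*√3)) = -5894 - √(16 + (-7 + 3*√3)*(33 + 3*√3))/√(33 + 3*√3)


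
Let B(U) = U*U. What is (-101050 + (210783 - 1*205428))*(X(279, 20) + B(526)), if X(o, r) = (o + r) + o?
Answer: -26531821530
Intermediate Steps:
B(U) = U**2
X(o, r) = r + 2*o
(-101050 + (210783 - 1*205428))*(X(279, 20) + B(526)) = (-101050 + (210783 - 1*205428))*((20 + 2*279) + 526**2) = (-101050 + (210783 - 205428))*((20 + 558) + 276676) = (-101050 + 5355)*(578 + 276676) = -95695*277254 = -26531821530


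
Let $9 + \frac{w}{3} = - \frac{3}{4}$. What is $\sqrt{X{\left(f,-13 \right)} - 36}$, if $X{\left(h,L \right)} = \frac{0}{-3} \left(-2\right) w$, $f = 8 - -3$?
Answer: $6 i \approx 6.0 i$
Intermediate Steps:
$w = - \frac{117}{4}$ ($w = -27 + 3 \left(- \frac{3}{4}\right) = -27 - \frac{9}{4} = - \frac{117}{4} \approx -29.25$)
$f = 11$ ($f = 8 + 3 = 11$)
$X{\left(h,L \right)} = 0$ ($X{\left(h,L \right)} = \frac{0}{-3} \left(-2\right) \left(- \frac{117}{4}\right) = 0 \left(- \frac{1}{3}\right) \left(-2\right) \left(- \frac{117}{4}\right) = 0 \left(-2\right) \left(- \frac{117}{4}\right) = 0 \left(- \frac{117}{4}\right) = 0$)
$\sqrt{X{\left(f,-13 \right)} - 36} = \sqrt{0 - 36} = \sqrt{-36} = 6 i$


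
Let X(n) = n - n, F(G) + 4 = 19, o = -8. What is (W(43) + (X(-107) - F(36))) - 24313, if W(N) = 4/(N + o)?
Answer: -851476/35 ≈ -24328.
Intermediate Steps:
F(G) = 15 (F(G) = -4 + 19 = 15)
X(n) = 0
W(N) = 4/(-8 + N) (W(N) = 4/(N - 8) = 4/(-8 + N))
(W(43) + (X(-107) - F(36))) - 24313 = (4/(-8 + 43) + (0 - 1*15)) - 24313 = (4/35 + (0 - 15)) - 24313 = (4*(1/35) - 15) - 24313 = (4/35 - 15) - 24313 = -521/35 - 24313 = -851476/35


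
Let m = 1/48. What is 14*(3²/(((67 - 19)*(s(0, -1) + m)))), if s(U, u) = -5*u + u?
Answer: 126/193 ≈ 0.65285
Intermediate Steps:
s(U, u) = -4*u
m = 1/48 ≈ 0.020833
14*(3²/(((67 - 19)*(s(0, -1) + m)))) = 14*(3²/(((67 - 19)*(-4*(-1) + 1/48)))) = 14*(9/((48*(4 + 1/48)))) = 14*(9/((48*(193/48)))) = 14*(9/193) = 126/193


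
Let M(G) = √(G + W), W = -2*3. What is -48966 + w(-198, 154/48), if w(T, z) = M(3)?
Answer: -48966 + I*√3 ≈ -48966.0 + 1.732*I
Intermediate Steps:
W = -6
M(G) = √(-6 + G) (M(G) = √(G - 6) = √(-6 + G))
w(T, z) = I*√3 (w(T, z) = √(-6 + 3) = √(-3) = I*√3)
-48966 + w(-198, 154/48) = -48966 + I*√3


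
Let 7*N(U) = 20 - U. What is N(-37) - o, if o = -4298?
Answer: 30143/7 ≈ 4306.1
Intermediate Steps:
N(U) = 20/7 - U/7 (N(U) = (20 - U)/7 = 20/7 - U/7)
N(-37) - o = (20/7 - 1/7*(-37)) - 1*(-4298) = (20/7 + 37/7) + 4298 = 57/7 + 4298 = 30143/7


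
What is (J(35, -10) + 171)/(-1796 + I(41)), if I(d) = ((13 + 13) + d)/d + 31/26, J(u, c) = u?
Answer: -219596/1911523 ≈ -0.11488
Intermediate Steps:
I(d) = 31/26 + (26 + d)/d (I(d) = (26 + d)/d + 31*(1/26) = (26 + d)/d + 31/26 = 31/26 + (26 + d)/d)
(J(35, -10) + 171)/(-1796 + I(41)) = (35 + 171)/(-1796 + (57/26 + 26/41)) = 206/(-1796 + (57/26 + 26*(1/41))) = 206/(-1796 + (57/26 + 26/41)) = 206/(-1796 + 3013/1066) = 206/(-1911523/1066) = 206*(-1066/1911523) = -219596/1911523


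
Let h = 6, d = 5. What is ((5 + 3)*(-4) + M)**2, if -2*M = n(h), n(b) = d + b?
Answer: 5625/4 ≈ 1406.3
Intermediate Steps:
n(b) = 5 + b
M = -11/2 (M = -(5 + 6)/2 = -1/2*11 = -11/2 ≈ -5.5000)
((5 + 3)*(-4) + M)**2 = ((5 + 3)*(-4) - 11/2)**2 = (8*(-4) - 11/2)**2 = (-32 - 11/2)**2 = (-75/2)**2 = 5625/4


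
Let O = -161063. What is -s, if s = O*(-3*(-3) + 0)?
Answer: 1449567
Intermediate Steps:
s = -1449567 (s = -161063*(-3*(-3) + 0) = -161063*(9 + 0) = -161063*9 = -1449567)
-s = -1*(-1449567) = 1449567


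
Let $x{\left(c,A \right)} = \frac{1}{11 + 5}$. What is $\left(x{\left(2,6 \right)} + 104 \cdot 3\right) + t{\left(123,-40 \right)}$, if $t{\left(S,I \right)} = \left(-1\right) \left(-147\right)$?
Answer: $\frac{7345}{16} \approx 459.06$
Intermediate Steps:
$x{\left(c,A \right)} = \frac{1}{16}$
$t{\left(S,I \right)} = 147$
$\left(x{\left(2,6 \right)} + 104 \cdot 3\right) + t{\left(123,-40 \right)} = \left(\frac{1}{16} + 104 \cdot 3\right) + 147 = \left(\frac{1}{16} + 312\right) + 147 = \frac{4993}{16} + 147 = \frac{7345}{16}$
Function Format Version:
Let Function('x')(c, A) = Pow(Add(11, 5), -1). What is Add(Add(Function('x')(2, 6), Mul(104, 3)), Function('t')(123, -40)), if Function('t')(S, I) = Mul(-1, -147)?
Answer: Rational(7345, 16) ≈ 459.06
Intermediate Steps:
Function('x')(c, A) = Rational(1, 16) (Function('x')(c, A) = Pow(16, -1) = Rational(1, 16))
Function('t')(S, I) = 147
Add(Add(Function('x')(2, 6), Mul(104, 3)), Function('t')(123, -40)) = Add(Add(Rational(1, 16), Mul(104, 3)), 147) = Add(Add(Rational(1, 16), 312), 147) = Add(Rational(4993, 16), 147) = Rational(7345, 16)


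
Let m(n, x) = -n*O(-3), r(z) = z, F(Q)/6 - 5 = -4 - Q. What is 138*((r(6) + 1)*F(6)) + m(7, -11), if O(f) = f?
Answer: -28959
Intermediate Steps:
F(Q) = 6 - 6*Q (F(Q) = 30 + 6*(-4 - Q) = 30 + (-24 - 6*Q) = 6 - 6*Q)
m(n, x) = 3*n (m(n, x) = -n*(-3) = -(-3)*n = 3*n)
138*((r(6) + 1)*F(6)) + m(7, -11) = 138*((6 + 1)*(6 - 6*6)) + 3*7 = 138*(7*(6 - 36)) + 21 = 138*(7*(-30)) + 21 = 138*(-210) + 21 = -28980 + 21 = -28959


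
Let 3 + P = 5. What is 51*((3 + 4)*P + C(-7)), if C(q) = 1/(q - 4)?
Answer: 7803/11 ≈ 709.36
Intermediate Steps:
P = 2 (P = -3 + 5 = 2)
C(q) = 1/(-4 + q)
51*((3 + 4)*P + C(-7)) = 51*((3 + 4)*2 + 1/(-4 - 7)) = 51*(7*2 + 1/(-11)) = 51*(14 - 1/11) = 51*(153/11) = 7803/11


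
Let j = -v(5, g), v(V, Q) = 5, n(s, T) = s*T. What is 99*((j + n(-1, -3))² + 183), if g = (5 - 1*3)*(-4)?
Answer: 18513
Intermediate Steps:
g = -8 (g = (5 - 3)*(-4) = 2*(-4) = -8)
n(s, T) = T*s
j = -5 (j = -1*5 = -5)
99*((j + n(-1, -3))² + 183) = 99*((-5 - 3*(-1))² + 183) = 99*((-5 + 3)² + 183) = 99*((-2)² + 183) = 99*(4 + 183) = 99*187 = 18513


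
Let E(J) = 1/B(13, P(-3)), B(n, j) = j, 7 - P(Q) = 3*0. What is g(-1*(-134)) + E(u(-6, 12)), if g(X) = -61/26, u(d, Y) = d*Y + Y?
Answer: -401/182 ≈ -2.2033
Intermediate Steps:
P(Q) = 7 (P(Q) = 7 - 3*0 = 7 - 1*0 = 7 + 0 = 7)
u(d, Y) = Y + Y*d (u(d, Y) = Y*d + Y = Y + Y*d)
g(X) = -61/26 (g(X) = -61*1/26 = -61/26)
E(J) = 1/7
g(-1*(-134)) + E(u(-6, 12)) = -61/26 + 1/7 = -401/182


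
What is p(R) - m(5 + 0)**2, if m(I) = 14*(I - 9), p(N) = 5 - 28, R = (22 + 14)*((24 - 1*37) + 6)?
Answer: -3159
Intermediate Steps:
R = -252 (R = 36*((24 - 37) + 6) = 36*(-13 + 6) = 36*(-7) = -252)
p(N) = -23
m(I) = -126 + 14*I (m(I) = 14*(-9 + I) = -126 + 14*I)
p(R) - m(5 + 0)**2 = -23 - (-126 + 14*(5 + 0))**2 = -23 - (-126 + 14*5)**2 = -23 - (-126 + 70)**2 = -23 - 1*(-56)**2 = -23 - 1*3136 = -23 - 3136 = -3159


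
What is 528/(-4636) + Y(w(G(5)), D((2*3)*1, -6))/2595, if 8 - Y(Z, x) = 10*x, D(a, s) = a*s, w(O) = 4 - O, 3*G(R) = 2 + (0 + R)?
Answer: 83972/3007605 ≈ 0.027920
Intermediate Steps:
G(R) = ⅔ + R/3 (G(R) = (2 + (0 + R))/3 = (2 + R)/3 = ⅔ + R/3)
Y(Z, x) = 8 - 10*x
528/(-4636) + Y(w(G(5)), D((2*3)*1, -6))/2595 = 528/(-4636) + (8 - 10*(2*3)*1*(-6))/2595 = 528*(-1/4636) + (8 - 10*6*1*(-6))*(1/2595) = -132/1159 + (8 - 60*(-6))*(1/2595) = -132/1159 + (8 - 10*(-36))*(1/2595) = -132/1159 + (8 + 360)*(1/2595) = -132/1159 + 368*(1/2595) = -132/1159 + 368/2595 = 83972/3007605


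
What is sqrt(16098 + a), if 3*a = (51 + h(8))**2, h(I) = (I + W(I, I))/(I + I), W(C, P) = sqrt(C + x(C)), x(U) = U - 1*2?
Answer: sqrt(39126762 + 4944*sqrt(14))/48 ≈ 130.35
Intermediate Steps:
x(U) = -2 + U (x(U) = U - 2 = -2 + U)
W(C, P) = sqrt(-2 + 2*C) (W(C, P) = sqrt(C + (-2 + C)) = sqrt(-2 + 2*C))
h(I) = (I + sqrt(-2 + 2*I))/(2*I) (h(I) = (I + sqrt(-2 + 2*I))/(I + I) = (I + sqrt(-2 + 2*I))/((2*I)) = (I + sqrt(-2 + 2*I))*(1/(2*I)) = (I + sqrt(-2 + 2*I))/(2*I))
a = (103/2 + sqrt(14)/16)**2/3 (a = (51 + ((1/2)*8 + sqrt(-2 + 2*8)/2)/8)**2/3 = (51 + (4 + sqrt(-2 + 16)/2)/8)**2/3 = (51 + (4 + sqrt(14)/2)/8)**2/3 = (51 + (1/2 + sqrt(14)/16))**2/3 = (103/2 + sqrt(14)/16)**2/3 ≈ 892.13)
sqrt(16098 + a) = sqrt(16098 + (824 + sqrt(14))**2/768)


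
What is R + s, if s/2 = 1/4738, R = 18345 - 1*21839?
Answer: -8277285/2369 ≈ -3494.0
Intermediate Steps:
R = -3494 (R = 18345 - 21839 = -3494)
s = 1/2369 (s = 2/4738 = 2*(1/4738) = 1/2369 ≈ 0.00042212)
R + s = -3494 + 1/2369 = -8277285/2369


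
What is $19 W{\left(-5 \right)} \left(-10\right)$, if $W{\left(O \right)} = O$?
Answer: $950$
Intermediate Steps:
$19 W{\left(-5 \right)} \left(-10\right) = 19 \left(-5\right) \left(-10\right) = \left(-95\right) \left(-10\right) = 950$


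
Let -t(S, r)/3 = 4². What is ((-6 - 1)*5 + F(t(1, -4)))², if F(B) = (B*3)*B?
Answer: 47293129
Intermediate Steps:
t(S, r) = -48 (t(S, r) = -3*4² = -3*16 = -48)
F(B) = 3*B² (F(B) = (3*B)*B = 3*B²)
((-6 - 1)*5 + F(t(1, -4)))² = ((-6 - 1)*5 + 3*(-48)²)² = (-7*5 + 3*2304)² = (-35 + 6912)² = 6877² = 47293129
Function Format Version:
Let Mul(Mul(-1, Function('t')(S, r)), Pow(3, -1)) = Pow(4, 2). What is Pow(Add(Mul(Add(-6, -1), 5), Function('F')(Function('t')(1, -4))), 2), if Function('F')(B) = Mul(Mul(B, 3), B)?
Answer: 47293129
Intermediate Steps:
Function('t')(S, r) = -48 (Function('t')(S, r) = Mul(-3, Pow(4, 2)) = Mul(-3, 16) = -48)
Function('F')(B) = Mul(3, Pow(B, 2)) (Function('F')(B) = Mul(Mul(3, B), B) = Mul(3, Pow(B, 2)))
Pow(Add(Mul(Add(-6, -1), 5), Function('F')(Function('t')(1, -4))), 2) = Pow(Add(Mul(Add(-6, -1), 5), Mul(3, Pow(-48, 2))), 2) = Pow(Add(Mul(-7, 5), Mul(3, 2304)), 2) = Pow(Add(-35, 6912), 2) = Pow(6877, 2) = 47293129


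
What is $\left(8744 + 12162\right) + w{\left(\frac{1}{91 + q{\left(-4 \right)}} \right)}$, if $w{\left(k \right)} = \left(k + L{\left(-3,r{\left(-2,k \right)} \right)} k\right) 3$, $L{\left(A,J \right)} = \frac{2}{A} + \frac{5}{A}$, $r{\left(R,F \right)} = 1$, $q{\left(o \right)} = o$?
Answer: $\frac{1818818}{87} \approx 20906.0$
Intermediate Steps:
$L{\left(A,J \right)} = \frac{7}{A}$
$w{\left(k \right)} = - 4 k$ ($w{\left(k \right)} = \left(k + \frac{7}{-3} k\right) 3 = \left(k + 7 \left(- \frac{1}{3}\right) k\right) 3 = \left(k - \frac{7 k}{3}\right) 3 = - \frac{4 k}{3} \cdot 3 = - 4 k$)
$\left(8744 + 12162\right) + w{\left(\frac{1}{91 + q{\left(-4 \right)}} \right)} = \left(8744 + 12162\right) - \frac{4}{91 - 4} = 20906 - \frac{4}{87} = \frac{1818818}{87}$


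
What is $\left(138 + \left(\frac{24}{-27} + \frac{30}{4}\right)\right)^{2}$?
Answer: $\frac{6775609}{324} \approx 20912.0$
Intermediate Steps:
$\left(138 + \left(\frac{24}{-27} + \frac{30}{4}\right)\right)^{2} = \left(138 + \left(24 \left(- \frac{1}{27}\right) + 30 \cdot \frac{1}{4}\right)\right)^{2} = \left(138 + \left(- \frac{8}{9} + \frac{15}{2}\right)\right)^{2} = \left(138 + \frac{119}{18}\right)^{2} = \left(\frac{2603}{18}\right)^{2} = \frac{6775609}{324}$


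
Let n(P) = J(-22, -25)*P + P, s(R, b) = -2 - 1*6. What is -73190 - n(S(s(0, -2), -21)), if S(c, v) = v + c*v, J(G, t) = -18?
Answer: -70691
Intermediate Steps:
s(R, b) = -8 (s(R, b) = -2 - 6 = -8)
n(P) = -17*P (n(P) = -18*P + P = -17*P)
-73190 - n(S(s(0, -2), -21)) = -73190 - (-17)*(-21*(1 - 8)) = -73190 - (-17)*(-21*(-7)) = -73190 - (-17)*147 = -73190 - 1*(-2499) = -73190 + 2499 = -70691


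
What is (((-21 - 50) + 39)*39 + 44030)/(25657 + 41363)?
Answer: 21391/33510 ≈ 0.63835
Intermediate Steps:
(((-21 - 50) + 39)*39 + 44030)/(25657 + 41363) = ((-71 + 39)*39 + 44030)/67020 = (-32*39 + 44030)*(1/67020) = (-1248 + 44030)*(1/67020) = 42782*(1/67020) = 21391/33510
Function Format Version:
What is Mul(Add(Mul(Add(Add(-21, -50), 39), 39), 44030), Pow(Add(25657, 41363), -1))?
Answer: Rational(21391, 33510) ≈ 0.63835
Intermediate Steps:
Mul(Add(Mul(Add(Add(-21, -50), 39), 39), 44030), Pow(Add(25657, 41363), -1)) = Mul(Add(Mul(Add(-71, 39), 39), 44030), Pow(67020, -1)) = Mul(Add(Mul(-32, 39), 44030), Rational(1, 67020)) = Mul(Add(-1248, 44030), Rational(1, 67020)) = Mul(42782, Rational(1, 67020)) = Rational(21391, 33510)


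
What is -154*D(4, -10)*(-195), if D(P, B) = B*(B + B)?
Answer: 6006000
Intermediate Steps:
D(P, B) = 2*B² (D(P, B) = B*(2*B) = 2*B²)
-154*D(4, -10)*(-195) = -308*(-10)²*(-195) = -308*100*(-195) = -154*200*(-195) = -30800*(-195) = 6006000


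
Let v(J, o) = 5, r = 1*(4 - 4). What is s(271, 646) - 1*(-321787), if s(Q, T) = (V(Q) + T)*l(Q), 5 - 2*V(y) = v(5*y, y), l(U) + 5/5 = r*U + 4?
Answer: 323725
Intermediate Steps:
r = 0 (r = 1*0 = 0)
l(U) = 3 (l(U) = -1 + (0*U + 4) = -1 + (0 + 4) = -1 + 4 = 3)
V(y) = 0 (V(y) = 5/2 - 1/2*5 = 5/2 - 5/2 = 0)
s(Q, T) = 3*T (s(Q, T) = (0 + T)*3 = T*3 = 3*T)
s(271, 646) - 1*(-321787) = 3*646 - 1*(-321787) = 1938 + 321787 = 323725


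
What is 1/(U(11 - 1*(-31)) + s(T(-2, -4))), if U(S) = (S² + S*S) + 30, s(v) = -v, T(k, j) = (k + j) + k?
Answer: 1/3566 ≈ 0.00028043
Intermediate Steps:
T(k, j) = j + 2*k (T(k, j) = (j + k) + k = j + 2*k)
U(S) = 30 + 2*S² (U(S) = (S² + S²) + 30 = 2*S² + 30 = 30 + 2*S²)
1/(U(11 - 1*(-31)) + s(T(-2, -4))) = 1/((30 + 2*(11 - 1*(-31))²) - (-4 + 2*(-2))) = 1/((30 + 2*(11 + 31)²) - (-4 - 4)) = 1/((30 + 2*42²) - 1*(-8)) = 1/((30 + 2*1764) + 8) = 1/((30 + 3528) + 8) = 1/(3558 + 8) = 1/3566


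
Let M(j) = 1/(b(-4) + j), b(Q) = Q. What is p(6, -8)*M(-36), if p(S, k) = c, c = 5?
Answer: -⅛ ≈ -0.12500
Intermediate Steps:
p(S, k) = 5
M(j) = 1/(-4 + j)
p(6, -8)*M(-36) = 5/(-4 - 36) = 5/(-40) = 5*(-1/40) = -⅛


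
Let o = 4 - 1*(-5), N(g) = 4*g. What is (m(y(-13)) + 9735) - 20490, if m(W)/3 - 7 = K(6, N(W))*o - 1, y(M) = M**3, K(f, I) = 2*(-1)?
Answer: -10791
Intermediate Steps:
K(f, I) = -2
o = 9 (o = 4 + 5 = 9)
m(W) = -36 (m(W) = 21 + 3*(-2*9 - 1) = 21 + 3*(-18 - 1) = 21 + 3*(-19) = 21 - 57 = -36)
(m(y(-13)) + 9735) - 20490 = (-36 + 9735) - 20490 = 9699 - 20490 = -10791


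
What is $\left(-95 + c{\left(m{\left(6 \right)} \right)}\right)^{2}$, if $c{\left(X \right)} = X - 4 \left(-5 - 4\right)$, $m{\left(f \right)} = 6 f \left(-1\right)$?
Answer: $9025$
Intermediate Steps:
$m{\left(f \right)} = - 6 f$
$c{\left(X \right)} = 36 + X$ ($c{\left(X \right)} = X - -36 = X + 36 = 36 + X$)
$\left(-95 + c{\left(m{\left(6 \right)} \right)}\right)^{2} = \left(-95 + \left(36 - 36\right)\right)^{2} = \left(-95 + 0\right)^{2} = \left(-95\right)^{2} = 9025$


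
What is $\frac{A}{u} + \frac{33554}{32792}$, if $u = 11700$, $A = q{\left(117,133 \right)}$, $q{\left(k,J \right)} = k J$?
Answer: $\frac{241148}{102475} \approx 2.3532$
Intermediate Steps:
$q{\left(k,J \right)} = J k$
$A = 15561$ ($A = 133 \cdot 117 = 15561$)
$\frac{A}{u} + \frac{33554}{32792} = \frac{15561}{11700} + \frac{33554}{32792} = 15561 \cdot \frac{1}{11700} + 33554 \cdot \frac{1}{32792} = \frac{133}{100} + \frac{16777}{16396} = \frac{241148}{102475}$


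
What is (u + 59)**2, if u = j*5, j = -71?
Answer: 87616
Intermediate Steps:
u = -355 (u = -71*5 = -355)
(u + 59)**2 = (-355 + 59)**2 = (-296)**2 = 87616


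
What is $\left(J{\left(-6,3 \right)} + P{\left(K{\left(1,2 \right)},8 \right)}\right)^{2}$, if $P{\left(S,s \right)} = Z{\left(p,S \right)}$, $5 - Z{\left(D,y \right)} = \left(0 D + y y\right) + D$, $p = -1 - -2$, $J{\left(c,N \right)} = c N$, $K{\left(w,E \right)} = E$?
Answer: $324$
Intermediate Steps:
$J{\left(c,N \right)} = N c$
$p = 1$ ($p = -1 + 2 = 1$)
$Z{\left(D,y \right)} = 5 - D - y^{2}$ ($Z{\left(D,y \right)} = 5 - \left(\left(0 D + y y\right) + D\right) = 5 - \left(\left(0 + y^{2}\right) + D\right) = 5 - \left(y^{2} + D\right) = 5 - \left(D + y^{2}\right) = 5 - D - y^{2}$)
$P{\left(S,s \right)} = 4 - S^{2}$ ($P{\left(S,s \right)} = 5 - 1 - S^{2} = 4 - S^{2}$)
$\left(J{\left(-6,3 \right)} + P{\left(K{\left(1,2 \right)},8 \right)}\right)^{2} = \left(3 \left(-6\right) + \left(4 - 2^{2}\right)\right)^{2} = \left(-18 + \left(4 - 4\right)\right)^{2} = \left(-18 + 0\right)^{2} = \left(-18\right)^{2} = 324$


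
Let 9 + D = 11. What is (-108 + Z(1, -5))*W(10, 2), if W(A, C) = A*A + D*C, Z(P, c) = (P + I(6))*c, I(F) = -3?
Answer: -10192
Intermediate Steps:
D = 2 (D = -9 + 11 = 2)
Z(P, c) = c*(-3 + P) (Z(P, c) = (P - 3)*c = (-3 + P)*c = c*(-3 + P))
W(A, C) = A**2 + 2*C (W(A, C) = A*A + 2*C = A**2 + 2*C)
(-108 + Z(1, -5))*W(10, 2) = (-108 - 5*(-3 + 1))*(10**2 + 2*2) = (-108 - 5*(-2))*(100 + 4) = (-108 + 10)*104 = -98*104 = -10192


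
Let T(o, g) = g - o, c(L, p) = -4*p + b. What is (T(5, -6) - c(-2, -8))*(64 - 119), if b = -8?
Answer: 1925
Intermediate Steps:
c(L, p) = -8 - 4*p (c(L, p) = -4*p - 8 = -8 - 4*p)
(T(5, -6) - c(-2, -8))*(64 - 119) = ((-6 - 1*5) - (-8 - 4*(-8)))*(64 - 119) = ((-6 - 5) - (-8 + 32))*(-55) = (-11 - 1*24)*(-55) = (-11 - 24)*(-55) = -35*(-55) = 1925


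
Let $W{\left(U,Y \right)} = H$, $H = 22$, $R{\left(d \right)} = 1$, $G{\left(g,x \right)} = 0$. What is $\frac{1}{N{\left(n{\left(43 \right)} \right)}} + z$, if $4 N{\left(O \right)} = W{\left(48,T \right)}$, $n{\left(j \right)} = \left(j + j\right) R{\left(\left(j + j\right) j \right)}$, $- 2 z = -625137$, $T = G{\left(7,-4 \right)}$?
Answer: $\frac{6876511}{22} \approx 3.1257 \cdot 10^{5}$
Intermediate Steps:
$T = 0$
$z = \frac{625137}{2}$ ($z = \left(- \frac{1}{2}\right) \left(-625137\right) = \frac{625137}{2} \approx 3.1257 \cdot 10^{5}$)
$W{\left(U,Y \right)} = 22$
$n{\left(j \right)} = 2 j$ ($n{\left(j \right)} = \left(j + j\right) 1 = 2 j 1 = 2 j$)
$N{\left(O \right)} = \frac{11}{2}$ ($N{\left(O \right)} = \frac{1}{4} \cdot 22 = \frac{11}{2}$)
$\frac{1}{N{\left(n{\left(43 \right)} \right)}} + z = \frac{1}{\frac{11}{2}} + \frac{625137}{2} = \frac{2}{11} + \frac{625137}{2} = \frac{6876511}{22}$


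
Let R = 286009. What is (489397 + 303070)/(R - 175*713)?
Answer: 792467/161234 ≈ 4.9150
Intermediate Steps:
(489397 + 303070)/(R - 175*713) = (489397 + 303070)/(286009 - 175*713) = 792467/(286009 - 124775) = 792467/161234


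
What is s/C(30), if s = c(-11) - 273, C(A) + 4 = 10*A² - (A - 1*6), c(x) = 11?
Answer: -131/4486 ≈ -0.029202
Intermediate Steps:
C(A) = 2 - A + 10*A² (C(A) = -4 + (10*A² - (A - 1*6)) = -4 + (10*A² - (A - 6)) = -4 + (10*A² - (-6 + A)) = -4 + (10*A² + (6 - A)) = -4 + (6 - A + 10*A²) = 2 - A + 10*A²)
s = -262 (s = 11 - 273 = -262)
s/C(30) = -262/(2 - 1*30 + 10*30²) = -262/(2 - 30 + 10*900) = -262/(2 - 30 + 9000) = -262/8972 = -262*1/8972 = -131/4486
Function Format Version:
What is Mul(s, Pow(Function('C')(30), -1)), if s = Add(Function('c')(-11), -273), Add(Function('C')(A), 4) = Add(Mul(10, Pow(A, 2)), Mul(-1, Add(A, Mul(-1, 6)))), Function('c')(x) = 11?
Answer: Rational(-131, 4486) ≈ -0.029202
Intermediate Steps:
Function('C')(A) = Add(2, Mul(-1, A), Mul(10, Pow(A, 2))) (Function('C')(A) = Add(-4, Add(Mul(10, Pow(A, 2)), Mul(-1, Add(A, Mul(-1, 6))))) = Add(-4, Add(Mul(10, Pow(A, 2)), Mul(-1, Add(A, -6)))) = Add(-4, Add(Mul(10, Pow(A, 2)), Mul(-1, Add(-6, A)))) = Add(-4, Add(Mul(10, Pow(A, 2)), Add(6, Mul(-1, A)))) = Add(-4, Add(6, Mul(-1, A), Mul(10, Pow(A, 2)))) = Add(2, Mul(-1, A), Mul(10, Pow(A, 2))))
s = -262 (s = Add(11, -273) = -262)
Mul(s, Pow(Function('C')(30), -1)) = Mul(-262, Pow(Add(2, Mul(-1, 30), Mul(10, Pow(30, 2))), -1)) = Mul(-262, Pow(Add(2, -30, Mul(10, 900)), -1)) = Mul(-262, Pow(Add(2, -30, 9000), -1)) = Mul(-262, Pow(8972, -1)) = Mul(-262, Rational(1, 8972)) = Rational(-131, 4486)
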